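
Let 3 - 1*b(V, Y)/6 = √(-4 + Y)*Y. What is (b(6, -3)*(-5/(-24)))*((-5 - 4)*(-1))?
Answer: 135/4 + 135*I*√7/4 ≈ 33.75 + 89.294*I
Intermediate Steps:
b(V, Y) = 18 - 6*Y*√(-4 + Y) (b(V, Y) = 18 - 6*√(-4 + Y)*Y = 18 - 6*Y*√(-4 + Y))
(b(6, -3)*(-5/(-24)))*((-5 - 4)*(-1)) = ((18 - 6*(-3)*√(-4 - 3))*(-5/(-24)))*((-5 - 4)*(-1)) = ((18 - 6*(-3)*√(-7))*(-5*(-1/24)))*(-9*(-1)) = ((18 - 6*(-3)*I*√7)*(5/24))*9 = ((18 + 18*I*√7)*(5/24))*9 = (15/4 + 15*I*√7/4)*9 = 135/4 + 135*I*√7/4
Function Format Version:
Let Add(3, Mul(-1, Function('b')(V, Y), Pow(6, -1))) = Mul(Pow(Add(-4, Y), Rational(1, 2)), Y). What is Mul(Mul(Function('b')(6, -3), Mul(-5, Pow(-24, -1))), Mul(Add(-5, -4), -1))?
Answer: Add(Rational(135, 4), Mul(Rational(135, 4), I, Pow(7, Rational(1, 2)))) ≈ Add(33.750, Mul(89.294, I))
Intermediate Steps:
Function('b')(V, Y) = Add(18, Mul(-6, Y, Pow(Add(-4, Y), Rational(1, 2)))) (Function('b')(V, Y) = Add(18, Mul(-6, Mul(Pow(Add(-4, Y), Rational(1, 2)), Y))) = Add(18, Mul(-6, Mul(Y, Pow(Add(-4, Y), Rational(1, 2))))) = Add(18, Mul(-6, Y, Pow(Add(-4, Y), Rational(1, 2)))))
Mul(Mul(Function('b')(6, -3), Mul(-5, Pow(-24, -1))), Mul(Add(-5, -4), -1)) = Mul(Mul(Add(18, Mul(-6, -3, Pow(Add(-4, -3), Rational(1, 2)))), Mul(-5, Pow(-24, -1))), Mul(Add(-5, -4), -1)) = Mul(Mul(Add(18, Mul(-6, -3, Pow(-7, Rational(1, 2)))), Mul(-5, Rational(-1, 24))), Mul(-9, -1)) = Mul(Mul(Add(18, Mul(-6, -3, Mul(I, Pow(7, Rational(1, 2))))), Rational(5, 24)), 9) = Mul(Mul(Add(18, Mul(18, I, Pow(7, Rational(1, 2)))), Rational(5, 24)), 9) = Mul(Add(Rational(15, 4), Mul(Rational(15, 4), I, Pow(7, Rational(1, 2)))), 9) = Add(Rational(135, 4), Mul(Rational(135, 4), I, Pow(7, Rational(1, 2))))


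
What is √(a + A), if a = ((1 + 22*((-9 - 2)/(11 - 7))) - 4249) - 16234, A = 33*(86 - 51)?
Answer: 5*I*√3102/2 ≈ 139.24*I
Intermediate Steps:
A = 1155 (A = 33*35 = 1155)
a = -41085/2 (a = ((1 + 22*(-11/4)) - 4249) - 16234 = ((1 - 121/2) - 4249) - 16234 = (-119/2 - 4249) - 16234 = -8617/2 - 16234 = -41085/2 ≈ -20543.)
√(a + A) = √(-41085/2 + 1155) = √(-38775/2) = 5*I*√3102/2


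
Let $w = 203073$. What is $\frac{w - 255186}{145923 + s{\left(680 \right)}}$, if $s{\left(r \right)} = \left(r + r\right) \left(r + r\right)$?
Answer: $- \frac{52113}{1995523} \approx -0.026115$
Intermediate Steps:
$s{\left(r \right)} = 4 r^{2}$ ($s{\left(r \right)} = 2 r 2 r = 4 r^{2}$)
$\frac{w - 255186}{145923 + s{\left(680 \right)}} = \frac{203073 - 255186}{145923 + 4 \cdot 680^{2}} = - \frac{52113}{145923 + 4 \cdot 462400} = - \frac{52113}{145923 + 1849600} = - \frac{52113}{1995523}$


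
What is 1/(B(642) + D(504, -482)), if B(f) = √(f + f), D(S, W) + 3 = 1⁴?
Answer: 1/640 + √321/640 ≈ 0.029557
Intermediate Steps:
D(S, W) = -2 (D(S, W) = -3 + 1⁴ = -3 + 1 = -2)
B(f) = √2*√f (B(f) = √(2*f) = √2*√f)
1/(B(642) + D(504, -482)) = 1/(√2*√642 - 2) = 1/(2*√321 - 2) = 1/(-2 + 2*√321)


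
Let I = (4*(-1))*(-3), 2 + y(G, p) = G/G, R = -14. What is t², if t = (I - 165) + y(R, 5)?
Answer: 23716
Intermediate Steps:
y(G, p) = -1 (y(G, p) = -2 + G/G = -2 + 1 = -1)
I = 12 (I = -4*(-3) = 12)
t = -154 (t = (12 - 165) - 1 = -153 - 1 = -154)
t² = (-154)² = 23716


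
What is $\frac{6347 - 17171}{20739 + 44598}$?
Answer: $- \frac{3608}{21779} \approx -0.16566$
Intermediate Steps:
$\frac{6347 - 17171}{20739 + 44598} = - \frac{10824}{65337} = \left(-10824\right) \frac{1}{65337} = - \frac{3608}{21779}$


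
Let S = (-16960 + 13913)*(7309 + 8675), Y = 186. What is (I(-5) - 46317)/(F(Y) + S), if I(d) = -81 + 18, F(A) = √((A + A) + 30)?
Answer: 376476107040/395334394291517 + 7730*√402/395334394291517 ≈ 0.00095230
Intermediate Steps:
F(A) = √(30 + 2*A) (F(A) = √(2*A + 30) = √(30 + 2*A))
S = -48703248 (S = -3047*15984 = -48703248)
I(d) = -63
(I(-5) - 46317)/(F(Y) + S) = (-63 - 46317)/(√(30 + 2*186) - 48703248) = -46380/(√(30 + 372) - 48703248) = -46380/(√402 - 48703248) = -46380/(-48703248 + √402)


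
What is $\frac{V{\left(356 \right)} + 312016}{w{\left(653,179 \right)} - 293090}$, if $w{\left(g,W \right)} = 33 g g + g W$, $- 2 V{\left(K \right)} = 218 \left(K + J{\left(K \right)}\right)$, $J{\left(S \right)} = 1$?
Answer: $\frac{273103}{13895294} \approx 0.019654$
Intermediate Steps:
$V{\left(K \right)} = -109 - 109 K$ ($V{\left(K \right)} = - \frac{218 \left(K + 1\right)}{2} = - \frac{218 \left(1 + K\right)}{2} = - \frac{218 + 218 K}{2} = -109 - 109 K$)
$w{\left(g,W \right)} = 33 g^{2} + W g$
$\frac{V{\left(356 \right)} + 312016}{w{\left(653,179 \right)} - 293090} = \frac{\left(-109 - 38804\right) + 312016}{653 \left(179 + 33 \cdot 653\right) - 293090} = \frac{\left(-109 - 38804\right) + 312016}{653 \left(179 + 21549\right) - 293090} = \frac{-38913 + 312016}{653 \cdot 21728 - 293090} = \frac{273103}{14188384 - 293090} = \frac{273103}{13895294}$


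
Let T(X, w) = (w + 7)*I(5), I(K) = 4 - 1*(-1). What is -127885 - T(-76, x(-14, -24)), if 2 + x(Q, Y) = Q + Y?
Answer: -127720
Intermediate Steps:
x(Q, Y) = -2 + Q + Y (x(Q, Y) = -2 + (Q + Y) = -2 + Q + Y)
I(K) = 5 (I(K) = 4 + 1 = 5)
T(X, w) = 35 + 5*w (T(X, w) = (w + 7)*5 = (7 + w)*5 = 35 + 5*w)
-127885 - T(-76, x(-14, -24)) = -127885 - (35 + 5*(-2 - 14 - 24)) = -127885 - (35 + 5*(-40)) = -127885 - (35 - 200) = -127885 - 1*(-165) = -127885 + 165 = -127720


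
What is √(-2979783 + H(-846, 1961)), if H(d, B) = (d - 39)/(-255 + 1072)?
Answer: 2*I*√497243274483/817 ≈ 1726.2*I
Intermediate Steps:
H(d, B) = -39/817 + d/817 (H(d, B) = (-39 + d)/817 = (-39 + d)*(1/817) = -39/817 + d/817)
√(-2979783 + H(-846, 1961)) = √(-2979783 + (-39/817 + (1/817)*(-846))) = √(-2979783 + (-39/817 - 846/817)) = √(-2979783 - 885/817) = √(-2434483596/817) = 2*I*√497243274483/817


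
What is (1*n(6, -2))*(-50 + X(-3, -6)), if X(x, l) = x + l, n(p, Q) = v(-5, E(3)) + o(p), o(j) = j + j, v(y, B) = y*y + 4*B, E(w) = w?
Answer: -2891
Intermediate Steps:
v(y, B) = y² + 4*B
o(j) = 2*j
n(p, Q) = 37 + 2*p (n(p, Q) = ((-5)² + 4*3) + 2*p = (25 + 12) + 2*p = 37 + 2*p)
X(x, l) = l + x
(1*n(6, -2))*(-50 + X(-3, -6)) = (1*(37 + 2*6))*(-50 + (-6 - 3)) = (1*(37 + 12))*(-50 - 9) = (1*49)*(-59) = 49*(-59) = -2891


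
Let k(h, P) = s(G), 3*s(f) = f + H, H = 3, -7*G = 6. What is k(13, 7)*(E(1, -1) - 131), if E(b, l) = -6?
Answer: -685/7 ≈ -97.857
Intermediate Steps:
G = -6/7 (G = -⅐*6 = -6/7 ≈ -0.85714)
s(f) = 1 + f/3 (s(f) = (f + 3)/3 = (3 + f)/3 = 1 + f/3)
k(h, P) = 5/7 (k(h, P) = 1 + (⅓)*(-6/7) = 1 - 2/7 = 5/7)
k(13, 7)*(E(1, -1) - 131) = 5*(-6 - 131)/7 = (5/7)*(-137) = -685/7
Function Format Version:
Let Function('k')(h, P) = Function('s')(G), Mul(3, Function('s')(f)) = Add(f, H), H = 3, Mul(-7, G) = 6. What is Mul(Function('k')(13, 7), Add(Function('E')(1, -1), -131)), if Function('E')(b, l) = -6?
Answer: Rational(-685, 7) ≈ -97.857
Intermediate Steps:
G = Rational(-6, 7) (G = Mul(Rational(-1, 7), 6) = Rational(-6, 7) ≈ -0.85714)
Function('s')(f) = Add(1, Mul(Rational(1, 3), f)) (Function('s')(f) = Mul(Rational(1, 3), Add(f, 3)) = Mul(Rational(1, 3), Add(3, f)) = Add(1, Mul(Rational(1, 3), f)))
Function('k')(h, P) = Rational(5, 7) (Function('k')(h, P) = Add(1, Mul(Rational(1, 3), Rational(-6, 7))) = Add(1, Rational(-2, 7)) = Rational(5, 7))
Mul(Function('k')(13, 7), Add(Function('E')(1, -1), -131)) = Mul(Rational(5, 7), Add(-6, -131)) = Mul(Rational(5, 7), -137) = Rational(-685, 7)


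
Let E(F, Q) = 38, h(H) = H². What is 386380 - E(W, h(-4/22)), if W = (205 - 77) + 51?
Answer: 386342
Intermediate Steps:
W = 179 (W = 128 + 51 = 179)
386380 - E(W, h(-4/22)) = 386380 - 1*38 = 386380 - 38 = 386342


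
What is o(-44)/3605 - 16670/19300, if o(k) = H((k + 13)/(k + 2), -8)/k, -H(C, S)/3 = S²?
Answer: -13202449/15306830 ≈ -0.86252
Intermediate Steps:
H(C, S) = -3*S²
o(k) = -192/k (o(k) = (-3*(-8)²)/k = (-3*64)/k = -192/k)
o(-44)/3605 - 16670/19300 = -192/(-44)/3605 - 16670/19300 = -192*(-1/44)*(1/3605) - 16670*1/19300 = (48/11)*(1/3605) - 1667/1930 = 48/39655 - 1667/1930 = -13202449/15306830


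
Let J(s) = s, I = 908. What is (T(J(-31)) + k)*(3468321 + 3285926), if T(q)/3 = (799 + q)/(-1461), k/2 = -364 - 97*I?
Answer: -581819806220016/487 ≈ -1.1947e+12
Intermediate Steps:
k = -176880 (k = 2*(-364 - 97*908) = 2*(-364 - 88076) = 2*(-88440) = -176880)
T(q) = -799/487 - q/487 (T(q) = 3*((799 + q)/(-1461)) = 3*((799 + q)*(-1/1461)) = 3*(-799/1461 - q/1461) = -799/487 - q/487)
(T(J(-31)) + k)*(3468321 + 3285926) = ((-799/487 - 1/487*(-31)) - 176880)*(3468321 + 3285926) = ((-799/487 + 31/487) - 176880)*6754247 = (-768/487 - 176880)*6754247 = -86141328/487*6754247 = -581819806220016/487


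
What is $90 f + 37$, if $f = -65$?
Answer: $-5813$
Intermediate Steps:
$90 f + 37 = 90 \left(-65\right) + 37 = -5850 + 37 = -5813$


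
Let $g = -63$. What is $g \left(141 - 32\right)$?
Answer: $-6867$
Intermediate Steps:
$g \left(141 - 32\right) = - 63 \left(141 - 32\right) = \left(-63\right) 109 = -6867$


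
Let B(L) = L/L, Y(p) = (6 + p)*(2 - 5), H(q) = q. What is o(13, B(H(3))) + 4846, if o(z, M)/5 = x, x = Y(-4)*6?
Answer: 4666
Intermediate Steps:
Y(p) = -18 - 3*p (Y(p) = (6 + p)*(-3) = -18 - 3*p)
B(L) = 1
x = -36 (x = (-18 - 3*(-4))*6 = (-18 + 12)*6 = -6*6 = -36)
o(z, M) = -180 (o(z, M) = 5*(-36) = -180)
o(13, B(H(3))) + 4846 = -180 + 4846 = 4666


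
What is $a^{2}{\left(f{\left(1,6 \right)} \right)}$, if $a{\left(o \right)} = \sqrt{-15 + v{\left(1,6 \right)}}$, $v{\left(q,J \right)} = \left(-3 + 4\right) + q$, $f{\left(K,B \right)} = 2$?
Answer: $-13$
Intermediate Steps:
$v{\left(q,J \right)} = 1 + q$
$a{\left(o \right)} = i \sqrt{13}$ ($a{\left(o \right)} = \sqrt{-15 + \left(1 + 1\right)} = \sqrt{-15 + 2} = \sqrt{-13} = i \sqrt{13}$)
$a^{2}{\left(f{\left(1,6 \right)} \right)} = \left(i \sqrt{13}\right)^{2} = -13$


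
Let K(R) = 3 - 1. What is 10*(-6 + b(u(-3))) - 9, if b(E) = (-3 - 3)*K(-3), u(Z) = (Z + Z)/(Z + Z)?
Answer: -189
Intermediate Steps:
K(R) = 2
u(Z) = 1 (u(Z) = (2*Z)/((2*Z)) = (2*Z)*(1/(2*Z)) = 1)
b(E) = -12 (b(E) = (-3 - 3)*2 = -6*2 = -12)
10*(-6 + b(u(-3))) - 9 = 10*(-6 - 12) - 9 = 10*(-18) - 9 = -180 - 9 = -189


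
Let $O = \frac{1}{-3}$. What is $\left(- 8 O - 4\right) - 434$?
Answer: $- \frac{1306}{3} \approx -435.33$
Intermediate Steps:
$O = - \frac{1}{3} \approx -0.33333$
$\left(- 8 O - 4\right) - 434 = \left(\left(-8\right) \left(- \frac{1}{3}\right) - 4\right) - 434 = \left(\frac{8}{3} - 4\right) - 434 = - \frac{4}{3} - 434 = - \frac{1306}{3}$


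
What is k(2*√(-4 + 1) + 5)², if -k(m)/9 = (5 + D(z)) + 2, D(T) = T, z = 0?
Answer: 3969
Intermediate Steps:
k(m) = -63 (k(m) = -9*((5 + 0) + 2) = -9*(5 + 2) = -9*7 = -63)
k(2*√(-4 + 1) + 5)² = (-63)² = 3969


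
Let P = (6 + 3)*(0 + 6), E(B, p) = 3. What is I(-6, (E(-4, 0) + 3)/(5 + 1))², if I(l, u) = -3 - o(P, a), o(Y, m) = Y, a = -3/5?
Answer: 3249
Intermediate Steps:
P = 54 (P = 9*6 = 54)
a = -⅗ (a = -3*⅕ = -⅗ ≈ -0.60000)
I(l, u) = -57 (I(l, u) = -3 - 1*54 = -3 - 54 = -57)
I(-6, (E(-4, 0) + 3)/(5 + 1))² = (-57)² = 3249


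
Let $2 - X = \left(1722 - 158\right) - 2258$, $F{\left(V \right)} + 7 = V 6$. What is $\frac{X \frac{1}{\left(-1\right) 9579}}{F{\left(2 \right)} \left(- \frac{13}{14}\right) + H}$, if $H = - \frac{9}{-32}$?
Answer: $\frac{51968}{3119561} \approx 0.016659$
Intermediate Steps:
$F{\left(V \right)} = -7 + 6 V$ ($F{\left(V \right)} = -7 + V 6 = -7 + 6 V$)
$X = 696$ ($X = 2 - \left(\left(1722 - 158\right) - 2258\right) = 2 - \left(1564 - 2258\right) = 2 - -694 = 2 + 694 = 696$)
$H = \frac{9}{32}$ ($H = \left(-9\right) \left(- \frac{1}{32}\right) = \frac{9}{32} \approx 0.28125$)
$\frac{X \frac{1}{\left(-1\right) 9579}}{F{\left(2 \right)} \left(- \frac{13}{14}\right) + H} = \frac{696 \frac{1}{\left(-1\right) 9579}}{\left(-7 + 6 \cdot 2\right) \left(- \frac{13}{14}\right) + \frac{9}{32}} = \frac{696 \frac{1}{-9579}}{\left(-7 + 12\right) \left(\left(-13\right) \frac{1}{14}\right) + \frac{9}{32}} = \frac{696 \left(- \frac{1}{9579}\right)}{5 \left(- \frac{13}{14}\right) + \frac{9}{32}} = - \frac{232}{3193 \left(- \frac{65}{14} + \frac{9}{32}\right)} = - \frac{232}{3193 \left(- \frac{977}{224}\right)} = \left(- \frac{232}{3193}\right) \left(- \frac{224}{977}\right) = \frac{51968}{3119561}$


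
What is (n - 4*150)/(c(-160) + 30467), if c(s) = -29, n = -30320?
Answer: -15460/15219 ≈ -1.0158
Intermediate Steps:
(n - 4*150)/(c(-160) + 30467) = (-30320 - 4*150)/(-29 + 30467) = (-30320 - 600)/30438 = -30920*1/30438 = -15460/15219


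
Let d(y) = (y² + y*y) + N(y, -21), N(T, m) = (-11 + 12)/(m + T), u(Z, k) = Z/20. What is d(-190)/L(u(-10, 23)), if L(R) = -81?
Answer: -15234199/17091 ≈ -891.36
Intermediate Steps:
u(Z, k) = Z/20 (u(Z, k) = Z*(1/20) = Z/20)
N(T, m) = 1/(T + m)
d(y) = 1/(-21 + y) + 2*y² (d(y) = (y² + y*y) + 1/(y - 21) = (y² + y²) + 1/(-21 + y) = 2*y² + 1/(-21 + y) = 1/(-21 + y) + 2*y²)
d(-190)/L(u(-10, 23)) = ((1 + 2*(-190)²*(-21 - 190))/(-21 - 190))/(-81) = ((1 + 2*36100*(-211))/(-211))*(-1/81) = -(1 - 15234200)/211*(-1/81) = -1/211*(-15234199)*(-1/81) = (15234199/211)*(-1/81) = -15234199/17091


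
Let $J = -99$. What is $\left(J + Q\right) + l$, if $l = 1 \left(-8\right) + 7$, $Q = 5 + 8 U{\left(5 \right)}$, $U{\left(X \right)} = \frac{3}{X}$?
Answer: $- \frac{451}{5} \approx -90.2$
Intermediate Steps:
$Q = \frac{49}{5}$ ($Q = 5 + 8 \cdot \frac{3}{5} = 5 + \frac{24}{5} = \frac{49}{5} \approx 9.8$)
$l = -1$ ($l = -8 + 7 = -1$)
$\left(J + Q\right) + l = \left(-99 + \frac{49}{5}\right) - 1 = - \frac{446}{5} - 1 = - \frac{451}{5}$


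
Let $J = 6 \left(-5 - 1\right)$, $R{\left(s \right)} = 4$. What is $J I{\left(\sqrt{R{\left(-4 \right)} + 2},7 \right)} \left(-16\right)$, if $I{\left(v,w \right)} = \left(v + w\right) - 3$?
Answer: $2304 + 576 \sqrt{6} \approx 3714.9$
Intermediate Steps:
$I{\left(v,w \right)} = -3 + v + w$
$J = -36$ ($J = 6 \left(-6\right) = -36$)
$J I{\left(\sqrt{R{\left(-4 \right)} + 2},7 \right)} \left(-16\right) = - 36 \left(-3 + \sqrt{4 + 2} + 7\right) \left(-16\right) = - 36 \left(-3 + \sqrt{6} + 7\right) \left(-16\right) = - 36 \left(4 + \sqrt{6}\right) \left(-16\right) = \left(-144 - 36 \sqrt{6}\right) \left(-16\right) = 2304 + 576 \sqrt{6}$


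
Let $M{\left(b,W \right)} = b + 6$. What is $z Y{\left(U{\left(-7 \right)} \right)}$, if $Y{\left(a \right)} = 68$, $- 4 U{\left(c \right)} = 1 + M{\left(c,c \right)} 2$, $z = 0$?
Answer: $0$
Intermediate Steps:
$M{\left(b,W \right)} = 6 + b$
$U{\left(c \right)} = - \frac{13}{4} - \frac{c}{2}$ ($U{\left(c \right)} = - \frac{1 + \left(6 + c\right) 2}{4} = - \frac{1 + \left(12 + 2 c\right)}{4} = - \frac{13 + 2 c}{4} = - \frac{13}{4} - \frac{c}{2}$)
$z Y{\left(U{\left(-7 \right)} \right)} = 0 \cdot 68 = 0$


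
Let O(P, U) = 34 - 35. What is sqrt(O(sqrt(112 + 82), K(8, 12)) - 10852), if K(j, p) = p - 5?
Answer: I*sqrt(10853) ≈ 104.18*I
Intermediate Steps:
K(j, p) = -5 + p
O(P, U) = -1
sqrt(O(sqrt(112 + 82), K(8, 12)) - 10852) = sqrt(-1 - 10852) = sqrt(-10853) = I*sqrt(10853)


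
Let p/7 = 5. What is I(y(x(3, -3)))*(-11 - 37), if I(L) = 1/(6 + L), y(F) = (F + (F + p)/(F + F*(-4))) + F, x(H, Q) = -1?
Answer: -72/23 ≈ -3.1304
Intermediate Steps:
p = 35 (p = 7*5 = 35)
y(F) = 2*F - (35 + F)/(3*F) (y(F) = (F + (F + 35)/(F + F*(-4))) + F = (F + (35 + F)/(F - 4*F)) + F = (F + (35 + F)/((-3*F))) + F = (F + (35 + F)*(-1/(3*F))) + F = (F - (35 + F)/(3*F)) + F = 2*F - (35 + F)/(3*F))
I(y(x(3, -3)))*(-11 - 37) = (-11 - 37)/(6 + (1/3)*(-35 - (-1 + 6*(-1)))/(-1)) = -48/(6 + (1/3)*(-1)*(-35 - (-1 - 6))) = -48/(6 + (1/3)*(-1)*(-35 - 1*(-7))) = -48/(6 + (1/3)*(-1)*(-35 + 7)) = -48/(6 + (1/3)*(-1)*(-28)) = -48/(6 + 28/3) = -48/(46/3) = (3/46)*(-48) = -72/23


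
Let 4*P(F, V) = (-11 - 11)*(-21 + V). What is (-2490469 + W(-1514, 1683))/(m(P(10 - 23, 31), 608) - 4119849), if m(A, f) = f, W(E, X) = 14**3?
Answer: 2487725/4119241 ≈ 0.60393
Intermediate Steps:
P(F, V) = 231/2 - 11*V/2 (P(F, V) = ((-11 - 11)*(-21 + V))/4 = (-22*(-21 + V))/4 = (462 - 22*V)/4 = 231/2 - 11*V/2)
W(E, X) = 2744
(-2490469 + W(-1514, 1683))/(m(P(10 - 23, 31), 608) - 4119849) = (-2490469 + 2744)/(608 - 4119849) = -2487725/(-4119241) = -2487725*(-1/4119241) = 2487725/4119241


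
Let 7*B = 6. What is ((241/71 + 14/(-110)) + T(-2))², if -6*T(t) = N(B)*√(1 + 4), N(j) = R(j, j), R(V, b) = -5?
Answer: 7765724429/548964900 + 12758*√5/2343 ≈ 26.322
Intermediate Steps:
B = 6/7 (B = (⅐)*6 = 6/7 ≈ 0.85714)
N(j) = -5
T(t) = 5*√5/6 (T(t) = -(-5)*√(1 + 4)/6 = -(-5)*√5/6 = 5*√5/6)
((241/71 + 14/(-110)) + T(-2))² = ((241/71 + 14/(-110)) + 5*√5/6)² = ((241*(1/71) + 14*(-1/110)) + 5*√5/6)² = ((241/71 - 7/55) + 5*√5/6)² = (12758/3905 + 5*√5/6)²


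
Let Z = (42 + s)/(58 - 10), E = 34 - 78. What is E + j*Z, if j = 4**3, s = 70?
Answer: 316/3 ≈ 105.33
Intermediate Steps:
j = 64
E = -44
Z = 7/3 (Z = (42 + 70)/(58 - 10) = 112/48 = 112*(1/48) = 7/3 ≈ 2.3333)
E + j*Z = -44 + 64*(7/3) = -44 + 448/3 = 316/3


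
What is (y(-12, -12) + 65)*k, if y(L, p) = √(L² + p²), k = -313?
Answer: -20345 - 3756*√2 ≈ -25657.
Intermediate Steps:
(y(-12, -12) + 65)*k = (√((-12)² + (-12)²) + 65)*(-313) = (√(144 + 144) + 65)*(-313) = (√288 + 65)*(-313) = (12*√2 + 65)*(-313) = (65 + 12*√2)*(-313) = -20345 - 3756*√2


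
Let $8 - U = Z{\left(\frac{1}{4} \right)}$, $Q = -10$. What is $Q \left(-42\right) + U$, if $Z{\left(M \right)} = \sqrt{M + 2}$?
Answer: $\frac{853}{2} \approx 426.5$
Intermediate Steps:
$Z{\left(M \right)} = \sqrt{2 + M}$
$U = \frac{13}{2}$ ($U = 8 - \sqrt{2 + \frac{1}{4}} = 8 - \sqrt{\frac{9}{4}} = 8 - \frac{3}{2} = \frac{13}{2} \approx 6.5$)
$Q \left(-42\right) + U = \left(-10\right) \left(-42\right) + \frac{13}{2} = 420 + \frac{13}{2} = \frac{853}{2}$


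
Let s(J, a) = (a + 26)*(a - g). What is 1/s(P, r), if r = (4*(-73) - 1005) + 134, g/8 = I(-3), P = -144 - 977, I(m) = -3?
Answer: 1/1295043 ≈ 7.7218e-7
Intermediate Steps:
P = -1121
g = -24 (g = 8*(-3) = -24)
r = -1163 (r = (-292 - 1005) + 134 = -1297 + 134 = -1163)
s(J, a) = (24 + a)*(26 + a) (s(J, a) = (a + 26)*(a - 1*(-24)) = (26 + a)*(a + 24) = (26 + a)*(24 + a) = (24 + a)*(26 + a))
1/s(P, r) = 1/(624 + (-1163)² + 50*(-1163)) = 1/(624 + 1352569 - 58150) = 1/1295043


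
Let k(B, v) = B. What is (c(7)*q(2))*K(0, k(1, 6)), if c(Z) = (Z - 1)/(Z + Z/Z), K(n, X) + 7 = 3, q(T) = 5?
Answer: -15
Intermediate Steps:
K(n, X) = -4 (K(n, X) = -7 + 3 = -4)
c(Z) = (-1 + Z)/(1 + Z) (c(Z) = (-1 + Z)/(Z + 1) = (-1 + Z)/(1 + Z))
(c(7)*q(2))*K(0, k(1, 6)) = (((-1 + 7)/(1 + 7))*5)*(-4) = ((6/8)*5)*(-4) = (((⅛)*6)*5)*(-4) = ((¾)*5)*(-4) = (15/4)*(-4) = -15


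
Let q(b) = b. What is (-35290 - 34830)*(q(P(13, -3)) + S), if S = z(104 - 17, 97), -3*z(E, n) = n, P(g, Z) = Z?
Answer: 7432720/3 ≈ 2.4776e+6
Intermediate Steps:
z(E, n) = -n/3
S = -97/3 (S = -1/3*97 = -97/3 ≈ -32.333)
(-35290 - 34830)*(q(P(13, -3)) + S) = (-35290 - 34830)*(-3 - 97/3) = -70120*(-106/3) = 7432720/3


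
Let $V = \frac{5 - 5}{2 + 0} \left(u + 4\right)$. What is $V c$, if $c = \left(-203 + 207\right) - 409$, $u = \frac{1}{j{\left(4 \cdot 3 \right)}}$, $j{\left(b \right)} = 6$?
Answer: $0$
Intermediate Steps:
$u = \frac{1}{6} \approx 0.16667$
$c = -405$ ($c = 4 - 409 = -405$)
$V = 0$ ($V = \frac{5 - 5}{2 + 0} \left(\frac{1}{6} + 4\right) = \frac{0}{2} \cdot \frac{25}{6} = 0 \cdot \frac{1}{2} \cdot \frac{25}{6} = 0 \cdot \frac{25}{6} = 0$)
$V c = 0 \left(-405\right) = 0$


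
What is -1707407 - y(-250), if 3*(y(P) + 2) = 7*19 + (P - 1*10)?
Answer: -5122088/3 ≈ -1.7074e+6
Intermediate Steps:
y(P) = 39 + P/3 (y(P) = -2 + (7*19 + (P - 1*10))/3 = -2 + (133 + (P - 10))/3 = -2 + (133 + (-10 + P))/3 = -2 + (123 + P)/3 = -2 + (41 + P/3) = 39 + P/3)
-1707407 - y(-250) = -1707407 - (39 + (1/3)*(-250)) = -1707407 - (39 - 250/3) = -1707407 - 1*(-133/3) = -1707407 + 133/3 = -5122088/3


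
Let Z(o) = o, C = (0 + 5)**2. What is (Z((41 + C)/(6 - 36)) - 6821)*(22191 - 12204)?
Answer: -340716492/5 ≈ -6.8143e+7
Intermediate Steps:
C = 25 (C = 5**2 = 25)
(Z((41 + C)/(6 - 36)) - 6821)*(22191 - 12204) = ((41 + 25)/(6 - 36) - 6821)*(22191 - 12204) = (66/(-30) - 6821)*9987 = (66*(-1/30) - 6821)*9987 = (-11/5 - 6821)*9987 = -34116/5*9987 = -340716492/5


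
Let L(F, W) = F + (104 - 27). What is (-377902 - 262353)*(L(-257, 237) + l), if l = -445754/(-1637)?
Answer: -96738688970/1637 ≈ -5.9095e+7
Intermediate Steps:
L(F, W) = 77 + F (L(F, W) = F + 77 = 77 + F)
l = 445754/1637 (l = -445754*(-1/1637) = 445754/1637 ≈ 272.30)
(-377902 - 262353)*(L(-257, 237) + l) = (-377902 - 262353)*((77 - 257) + 445754/1637) = -640255*(-180 + 445754/1637) = -640255*151094/1637 = -96738688970/1637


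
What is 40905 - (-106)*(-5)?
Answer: 40375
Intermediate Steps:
40905 - (-106)*(-5) = 40905 - 2*265 = 40905 - 530 = 40375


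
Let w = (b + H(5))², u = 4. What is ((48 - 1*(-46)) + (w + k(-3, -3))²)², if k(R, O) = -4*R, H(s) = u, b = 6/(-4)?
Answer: 46689889/256 ≈ 1.8238e+5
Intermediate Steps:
b = -3/2 (b = 6*(-¼) = -3/2 ≈ -1.5000)
H(s) = 4
w = 25/4 (w = (-3/2 + 4)² = (5/2)² = 25/4 ≈ 6.2500)
((48 - 1*(-46)) + (w + k(-3, -3))²)² = ((48 - 1*(-46)) + (25/4 - 4*(-3))²)² = ((48 + 46) + (25/4 + 12)²)² = (94 + (73/4)²)² = (94 + 5329/16)² = (6833/16)² = 46689889/256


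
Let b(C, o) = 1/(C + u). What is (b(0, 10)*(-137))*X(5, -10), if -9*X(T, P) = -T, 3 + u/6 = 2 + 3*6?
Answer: -685/918 ≈ -0.74619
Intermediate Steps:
u = 102 (u = -18 + 6*(2 + 3*6) = -18 + 6*(2 + 18) = -18 + 6*20 = -18 + 120 = 102)
X(T, P) = T/9 (X(T, P) = -(-1)*T/9 = T/9)
b(C, o) = 1/(102 + C) (b(C, o) = 1/(C + 102) = 1/(102 + C))
(b(0, 10)*(-137))*X(5, -10) = (-137/(102 + 0))*((⅑)*5) = (-137/102)*(5/9) = ((1/102)*(-137))*(5/9) = -137/102*5/9 = -685/918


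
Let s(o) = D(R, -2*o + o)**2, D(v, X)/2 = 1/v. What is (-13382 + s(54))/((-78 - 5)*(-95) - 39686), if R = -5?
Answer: 334546/795025 ≈ 0.42080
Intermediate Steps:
D(v, X) = 2/v (D(v, X) = 2*(1/v) = 2/v)
s(o) = 4/25 (s(o) = (2/(-5))**2 = (2*(-1/5))**2 = (-2/5)**2 = 4/25)
(-13382 + s(54))/((-78 - 5)*(-95) - 39686) = (-13382 + 4/25)/((-78 - 5)*(-95) - 39686) = -334546/(25*(-83*(-95) - 39686)) = -334546/(25*(7885 - 39686)) = -334546/25/(-31801) = -334546/25*(-1/31801) = 334546/795025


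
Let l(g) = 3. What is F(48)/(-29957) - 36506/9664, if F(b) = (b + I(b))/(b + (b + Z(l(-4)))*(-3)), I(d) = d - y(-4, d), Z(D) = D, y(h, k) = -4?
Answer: -11482810901/3039796704 ≈ -3.7775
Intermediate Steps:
I(d) = 4 + d (I(d) = d - 1*(-4) = d + 4 = 4 + d)
F(b) = (4 + 2*b)/(-9 - 2*b) (F(b) = (b + (4 + b))/(b + (b + 3)*(-3)) = (4 + 2*b)/(b + (3 + b)*(-3)) = (4 + 2*b)/(b + (-9 - 3*b)) = (4 + 2*b)/(-9 - 2*b))
F(48)/(-29957) - 36506/9664 = (2*(-2 - 1*48)/(9 + 2*48))/(-29957) - 36506/9664 = (2*(-2 - 48)/(9 + 96))*(-1/29957) - 36506*1/9664 = (2*(-50)/105)*(-1/29957) - 18253/4832 = (2*(1/105)*(-50))*(-1/29957) - 18253/4832 = -20/21*(-1/29957) - 18253/4832 = 20/629097 - 18253/4832 = -11482810901/3039796704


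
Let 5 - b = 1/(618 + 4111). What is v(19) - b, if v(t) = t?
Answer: 66207/4729 ≈ 14.000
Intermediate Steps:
b = 23644/4729 (b = 5 - 1/(618 + 4111) = 5 - 1/4729 = 23644/4729 ≈ 4.9998)
v(19) - b = 19 - 1*23644/4729 = 19 - 23644/4729 = 66207/4729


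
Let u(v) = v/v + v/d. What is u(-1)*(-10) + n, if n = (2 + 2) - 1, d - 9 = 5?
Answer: -44/7 ≈ -6.2857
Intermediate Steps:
d = 14 (d = 9 + 5 = 14)
n = 3 (n = 4 - 1 = 3)
u(v) = 1 + v/14 (u(v) = v/v + v/14 = 1 + v*(1/14) = 1 + v/14)
u(-1)*(-10) + n = (1 + (1/14)*(-1))*(-10) + 3 = (1 - 1/14)*(-10) + 3 = (13/14)*(-10) + 3 = -65/7 + 3 = -44/7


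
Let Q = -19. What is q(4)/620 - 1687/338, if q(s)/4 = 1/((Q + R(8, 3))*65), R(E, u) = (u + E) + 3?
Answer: -6537151/1309750 ≈ -4.9911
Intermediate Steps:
R(E, u) = 3 + E + u (R(E, u) = (E + u) + 3 = 3 + E + u)
q(s) = -4/325 (q(s) = 4*(1/((-19 + (3 + 8 + 3))*65)) = 4*((1/65)/(-19 + 14)) = 4*((1/65)/(-5)) = 4*(-⅕*1/65) = 4*(-1/325) = -4/325)
q(4)/620 - 1687/338 = -4/325/620 - 1687/338 = -4/325*1/620 - 1687*1/338 = -1/50375 - 1687/338 = -6537151/1309750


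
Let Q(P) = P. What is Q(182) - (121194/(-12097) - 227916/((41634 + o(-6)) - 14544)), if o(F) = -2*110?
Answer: 32586012806/162523195 ≈ 200.50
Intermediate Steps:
o(F) = -220
Q(182) - (121194/(-12097) - 227916/((41634 + o(-6)) - 14544)) = 182 - (121194/(-12097) - 227916/((41634 - 220) - 14544)) = 182 - (121194*(-1/12097) - 227916/(41414 - 14544)) = 182 - (-121194/12097 - 227916/26870) = 182 - (-121194/12097 - 227916*1/26870) = 182 - (-121194/12097 - 113958/13435) = 182 - 1*(-3006791316/162523195) = 182 + 3006791316/162523195 = 32586012806/162523195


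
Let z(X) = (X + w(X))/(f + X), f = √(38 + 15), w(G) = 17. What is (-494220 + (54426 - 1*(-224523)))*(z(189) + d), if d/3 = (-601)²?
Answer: -4160111078079999/17834 + 22172913*√53/17834 ≈ -2.3327e+11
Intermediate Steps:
f = √53 ≈ 7.2801
z(X) = (17 + X)/(X + √53) (z(X) = (X + 17)/(√53 + X) = (17 + X)/(X + √53))
d = 1083603 (d = 3*(-601)² = 3*361201 = 1083603)
(-494220 + (54426 - 1*(-224523)))*(z(189) + d) = (-494220 + (54426 - 1*(-224523)))*((17 + 189)/(189 + √53) + 1083603) = (-494220 + (54426 + 224523))*(206/(189 + √53) + 1083603) = (-494220 + 278949)*(206/(189 + √53) + 1083603) = -215271*(1083603 + 206/(189 + √53)) = -233268301413 - 44345826/(189 + √53)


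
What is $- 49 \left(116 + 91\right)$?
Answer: $-10143$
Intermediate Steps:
$- 49 \left(116 + 91\right) = \left(-49\right) 207 = -10143$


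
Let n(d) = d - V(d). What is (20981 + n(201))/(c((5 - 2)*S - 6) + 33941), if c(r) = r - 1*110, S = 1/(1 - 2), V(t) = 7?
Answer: 21175/33822 ≈ 0.62607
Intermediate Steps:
S = -1 (S = 1/(-1) = -1)
n(d) = -7 + d (n(d) = d - 1*7 = d - 7 = -7 + d)
c(r) = -110 + r (c(r) = r - 110 = -110 + r)
(20981 + n(201))/(c((5 - 2)*S - 6) + 33941) = (20981 + (-7 + 201))/((-110 + ((5 - 2)*(-1) - 6)) + 33941) = (20981 + 194)/((-110 + (3*(-1) - 6)) + 33941) = 21175/((-110 + (-3 - 6)) + 33941) = 21175/((-110 - 9) + 33941) = 21175/(-119 + 33941) = 21175/33822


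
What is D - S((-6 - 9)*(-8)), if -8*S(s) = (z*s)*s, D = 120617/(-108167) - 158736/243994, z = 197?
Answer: 4679295852434795/13196049499 ≈ 3.5460e+5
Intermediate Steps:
D = -23299910605/13196049499 (D = 120617*(-1/108167) - 158736*1/243994 = -120617/108167 - 79368/121997 = -23299910605/13196049499 ≈ -1.7657)
S(s) = -197*s²/8 (S(s) = -197*s*s/8 = -197*s²/8)
D - S((-6 - 9)*(-8)) = -23299910605/13196049499 - (-197)*((-6 - 9)*(-8))²/8 = -23299910605/13196049499 - (-197)*(-15*(-8))²/8 = -23299910605/13196049499 - (-197)*120²/8 = -23299910605/13196049499 - (-197)*14400/8 = -23299910605/13196049499 - 1*(-354600) = -23299910605/13196049499 + 354600 = 4679295852434795/13196049499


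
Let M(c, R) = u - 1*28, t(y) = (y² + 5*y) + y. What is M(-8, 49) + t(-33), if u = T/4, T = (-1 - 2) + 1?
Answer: 1725/2 ≈ 862.50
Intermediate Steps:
T = -2 (T = -3 + 1 = -2)
t(y) = y² + 6*y
u = -½ (u = -2/4 = -2*¼ = -½ ≈ -0.50000)
M(c, R) = -57/2 (M(c, R) = -½ - 1*28 = -½ - 28 = -57/2)
M(-8, 49) + t(-33) = -57/2 - 33*(6 - 33) = -57/2 - 33*(-27) = -57/2 + 891 = 1725/2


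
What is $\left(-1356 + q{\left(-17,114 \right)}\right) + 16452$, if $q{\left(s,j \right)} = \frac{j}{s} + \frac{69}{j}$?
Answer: $\frac{9748075}{646} \approx 15090.0$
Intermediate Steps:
$q{\left(s,j \right)} = \frac{69}{j} + \frac{j}{s}$
$\left(-1356 + q{\left(-17,114 \right)}\right) + 16452 = \left(-1356 + \left(\frac{69}{114} + \frac{114}{-17}\right)\right) + 16452 = \left(-1356 + \left(69 \cdot \frac{1}{114} + 114 \left(- \frac{1}{17}\right)\right)\right) + 16452 = \left(-1356 + \left(\frac{23}{38} - \frac{114}{17}\right)\right) + 16452 = \left(-1356 - \frac{3941}{646}\right) + 16452 = - \frac{879917}{646} + 16452 = \frac{9748075}{646}$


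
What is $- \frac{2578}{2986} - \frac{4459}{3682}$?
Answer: $- \frac{1629055}{785318} \approx -2.0744$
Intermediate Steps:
$- \frac{2578}{2986} - \frac{4459}{3682} = \left(-2578\right) \frac{1}{2986} - \frac{637}{526} = - \frac{1289}{1493} - \frac{637}{526} = - \frac{1629055}{785318}$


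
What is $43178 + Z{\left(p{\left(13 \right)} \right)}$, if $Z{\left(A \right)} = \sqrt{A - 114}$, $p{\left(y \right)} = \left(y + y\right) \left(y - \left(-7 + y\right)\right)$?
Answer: $43178 + 2 \sqrt{17} \approx 43186.0$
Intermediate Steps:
$p{\left(y \right)} = 14 y$ ($p{\left(y \right)} = 2 y 7 = 14 y$)
$Z{\left(A \right)} = \sqrt{-114 + A}$
$43178 + Z{\left(p{\left(13 \right)} \right)} = 43178 + \sqrt{-114 + 14 \cdot 13} = 43178 + \sqrt{-114 + 182} = 43178 + \sqrt{68} = 43178 + 2 \sqrt{17}$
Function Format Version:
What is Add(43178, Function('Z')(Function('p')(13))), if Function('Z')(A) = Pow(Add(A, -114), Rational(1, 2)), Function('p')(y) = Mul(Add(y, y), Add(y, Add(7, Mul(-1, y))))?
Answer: Add(43178, Mul(2, Pow(17, Rational(1, 2)))) ≈ 43186.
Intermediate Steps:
Function('p')(y) = Mul(14, y) (Function('p')(y) = Mul(Mul(2, y), 7) = Mul(14, y))
Function('Z')(A) = Pow(Add(-114, A), Rational(1, 2))
Add(43178, Function('Z')(Function('p')(13))) = Add(43178, Pow(Add(-114, Mul(14, 13)), Rational(1, 2))) = Add(43178, Pow(Add(-114, 182), Rational(1, 2))) = Add(43178, Pow(68, Rational(1, 2))) = Add(43178, Mul(2, Pow(17, Rational(1, 2))))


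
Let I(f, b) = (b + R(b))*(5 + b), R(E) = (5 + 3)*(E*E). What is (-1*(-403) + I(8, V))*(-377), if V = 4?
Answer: -599807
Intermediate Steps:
R(E) = 8*E²
I(f, b) = (5 + b)*(b + 8*b²) (I(f, b) = (b + 8*b²)*(5 + b) = (5 + b)*(b + 8*b²))
(-1*(-403) + I(8, V))*(-377) = (-1*(-403) + 4*(5 + 8*4² + 41*4))*(-377) = (403 + 4*(5 + 8*16 + 164))*(-377) = (403 + 4*(5 + 128 + 164))*(-377) = (403 + 4*297)*(-377) = (403 + 1188)*(-377) = 1591*(-377) = -599807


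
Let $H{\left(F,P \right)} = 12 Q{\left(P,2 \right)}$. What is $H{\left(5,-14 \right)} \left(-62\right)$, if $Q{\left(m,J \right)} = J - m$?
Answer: $-11904$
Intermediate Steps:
$H{\left(F,P \right)} = 24 - 12 P$ ($H{\left(F,P \right)} = 12 \left(2 - P\right) = 24 - 12 P$)
$H{\left(5,-14 \right)} \left(-62\right) = \left(24 - -168\right) \left(-62\right) = \left(24 + 168\right) \left(-62\right) = 192 \left(-62\right) = -11904$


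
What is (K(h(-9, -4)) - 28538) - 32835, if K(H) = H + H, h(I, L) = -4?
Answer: -61381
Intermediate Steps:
K(H) = 2*H
(K(h(-9, -4)) - 28538) - 32835 = (2*(-4) - 28538) - 32835 = (-8 - 28538) - 32835 = -28546 - 32835 = -61381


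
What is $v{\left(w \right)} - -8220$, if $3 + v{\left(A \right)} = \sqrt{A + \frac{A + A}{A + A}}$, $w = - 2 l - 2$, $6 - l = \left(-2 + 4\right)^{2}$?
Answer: $8217 + i \sqrt{5} \approx 8217.0 + 2.2361 i$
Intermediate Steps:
$l = 2$ ($l = 6 - \left(-2 + 4\right)^{2} = 6 - 2^{2} = 6 - 4 = 2$)
$w = -6$ ($w = \left(-2\right) 2 - 2 = -4 - 2 = -6$)
$v{\left(A \right)} = -3 + \sqrt{1 + A}$ ($v{\left(A \right)} = -3 + \sqrt{A + \frac{A + A}{A + A}} = -3 + \sqrt{A + \frac{2 A}{2 A}} = -3 + \sqrt{A + 2 A \frac{1}{2 A}} = -3 + \sqrt{A + 1} = -3 + \sqrt{1 + A}$)
$v{\left(w \right)} - -8220 = \left(-3 + \sqrt{1 - 6}\right) - -8220 = \left(-3 + \sqrt{-5}\right) + 8220 = \left(-3 + i \sqrt{5}\right) + 8220 = 8217 + i \sqrt{5}$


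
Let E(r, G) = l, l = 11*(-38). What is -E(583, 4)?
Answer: 418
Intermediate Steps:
l = -418
E(r, G) = -418
-E(583, 4) = -1*(-418) = 418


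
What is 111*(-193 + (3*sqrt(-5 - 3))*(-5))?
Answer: -21423 - 3330*I*sqrt(2) ≈ -21423.0 - 4709.3*I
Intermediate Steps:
111*(-193 + (3*sqrt(-5 - 3))*(-5)) = 111*(-193 + (3*sqrt(-8))*(-5)) = 111*(-193 + (3*(2*I*sqrt(2)))*(-5)) = 111*(-193 + (6*I*sqrt(2))*(-5)) = 111*(-193 - 30*I*sqrt(2)) = -21423 - 3330*I*sqrt(2)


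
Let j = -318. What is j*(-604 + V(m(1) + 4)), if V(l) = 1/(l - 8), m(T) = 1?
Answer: 192178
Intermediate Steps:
V(l) = 1/(-8 + l)
j*(-604 + V(m(1) + 4)) = -318*(-604 + 1/(-8 + (1 + 4))) = -318*(-604 + 1/(-8 + 5)) = -318*(-604 + 1/(-3)) = -318*(-604 - 1/3) = -318*(-1813/3) = 192178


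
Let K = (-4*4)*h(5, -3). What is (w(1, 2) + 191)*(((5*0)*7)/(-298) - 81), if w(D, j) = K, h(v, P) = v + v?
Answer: -2511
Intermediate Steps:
h(v, P) = 2*v
K = -160 (K = (-4*4)*(2*5) = -16*10 = -160)
w(D, j) = -160
(w(1, 2) + 191)*(((5*0)*7)/(-298) - 81) = (-160 + 191)*(((5*0)*7)/(-298) - 81) = 31*((0*7)*(-1/298) - 81) = 31*(0*(-1/298) - 81) = 31*(0 - 81) = 31*(-81) = -2511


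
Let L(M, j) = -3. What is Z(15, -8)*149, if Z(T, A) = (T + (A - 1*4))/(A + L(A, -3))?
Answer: -447/11 ≈ -40.636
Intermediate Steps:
Z(T, A) = (-4 + A + T)/(-3 + A) (Z(T, A) = (T + (A - 1*4))/(A - 3) = (T + (A - 4))/(-3 + A) = (T + (-4 + A))/(-3 + A) = (-4 + A + T)/(-3 + A))
Z(15, -8)*149 = ((-4 - 8 + 15)/(-3 - 8))*149 = (3/(-11))*149 = -1/11*3*149 = -3/11*149 = -447/11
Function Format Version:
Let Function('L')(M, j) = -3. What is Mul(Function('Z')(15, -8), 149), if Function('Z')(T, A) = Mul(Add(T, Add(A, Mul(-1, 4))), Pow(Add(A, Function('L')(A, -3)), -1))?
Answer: Rational(-447, 11) ≈ -40.636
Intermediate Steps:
Function('Z')(T, A) = Mul(Pow(Add(-3, A), -1), Add(-4, A, T)) (Function('Z')(T, A) = Mul(Add(T, Add(A, Mul(-1, 4))), Pow(Add(A, -3), -1)) = Mul(Add(T, Add(A, -4)), Pow(Add(-3, A), -1)) = Mul(Add(T, Add(-4, A)), Pow(Add(-3, A), -1)) = Mul(Add(-4, A, T), Pow(Add(-3, A), -1)) = Mul(Pow(Add(-3, A), -1), Add(-4, A, T)))
Mul(Function('Z')(15, -8), 149) = Mul(Mul(Pow(Add(-3, -8), -1), Add(-4, -8, 15)), 149) = Mul(Mul(Pow(-11, -1), 3), 149) = Mul(Mul(Rational(-1, 11), 3), 149) = Mul(Rational(-3, 11), 149) = Rational(-447, 11)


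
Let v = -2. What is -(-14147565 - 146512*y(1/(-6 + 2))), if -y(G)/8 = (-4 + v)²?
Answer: -28047891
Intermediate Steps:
y(G) = -288 (y(G) = -8*(-4 - 2)² = -8*(-6)² = -8*36 = -288)
-(-14147565 - 146512*y(1/(-6 + 2))) = -9157/(1/(-1577 + (-288 + (-9 + 7))*(-16))) = -9157/(1/(-1577 + (-288 - 2)*(-16))) = -9157/(1/(-1577 - 290*(-16))) = -9157/(1/(-1577 + 4640)) = -9157/(1/3063) = -9157/1/3063 = -9157*3063 = -28047891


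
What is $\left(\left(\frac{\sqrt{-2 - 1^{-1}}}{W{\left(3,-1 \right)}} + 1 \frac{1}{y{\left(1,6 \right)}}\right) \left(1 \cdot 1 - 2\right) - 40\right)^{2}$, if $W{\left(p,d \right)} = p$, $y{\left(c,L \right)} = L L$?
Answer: $\frac{2076049}{1296} + \frac{1441 i \sqrt{3}}{54} \approx 1601.9 + 46.22 i$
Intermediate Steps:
$y{\left(c,L \right)} = L^{2}$
$\left(\left(\frac{\sqrt{-2 - 1^{-1}}}{W{\left(3,-1 \right)}} + 1 \frac{1}{y{\left(1,6 \right)}}\right) \left(1 \cdot 1 - 2\right) - 40\right)^{2} = \left(\left(\frac{\sqrt{-2 - 1^{-1}}}{3} + 1 \frac{1}{6^{2}}\right) \left(1 \cdot 1 - 2\right) - 40\right)^{2} = \left(\left(\sqrt{-2 - 1} \cdot \frac{1}{3} + 1 \cdot \frac{1}{36}\right) \left(1 - 2\right) - 40\right)^{2} = \left(\left(\sqrt{-2 - 1} \cdot \frac{1}{3} + 1 \cdot \frac{1}{36}\right) \left(-1\right) - 40\right)^{2} = \left(\left(\sqrt{-3} \cdot \frac{1}{3} + \frac{1}{36}\right) \left(-1\right) - 40\right)^{2} = \left(\left(i \sqrt{3} \cdot \frac{1}{3} + \frac{1}{36}\right) \left(-1\right) - 40\right)^{2} = \left(\left(\frac{i \sqrt{3}}{3} + \frac{1}{36}\right) \left(-1\right) - 40\right)^{2} = \left(\left(\frac{1}{36} + \frac{i \sqrt{3}}{3}\right) \left(-1\right) - 40\right)^{2} = \left(\left(- \frac{1}{36} - \frac{i \sqrt{3}}{3}\right) - 40\right)^{2} = \left(- \frac{1441}{36} - \frac{i \sqrt{3}}{3}\right)^{2}$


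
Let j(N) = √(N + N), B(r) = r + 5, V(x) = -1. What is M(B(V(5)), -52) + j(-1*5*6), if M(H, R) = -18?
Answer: -18 + 2*I*√15 ≈ -18.0 + 7.746*I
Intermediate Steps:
B(r) = 5 + r
j(N) = √2*√N (j(N) = √(2*N) = √2*√N)
M(B(V(5)), -52) + j(-1*5*6) = -18 + √2*√(-1*5*6) = -18 + √2*√(-5*6) = -18 + √2*√(-30) = -18 + √2*(I*√30) = -18 + 2*I*√15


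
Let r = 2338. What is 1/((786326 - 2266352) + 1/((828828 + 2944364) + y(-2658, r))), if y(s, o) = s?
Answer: -3770534/5580488353883 ≈ -6.7566e-7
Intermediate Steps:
1/((786326 - 2266352) + 1/((828828 + 2944364) + y(-2658, r))) = 1/((786326 - 2266352) + 1/((828828 + 2944364) - 2658)) = 1/(-1480026 + 1/(3773192 - 2658)) = 1/(-1480026 + 1/3770534) = 1/(-5580488353883/3770534) = -3770534/5580488353883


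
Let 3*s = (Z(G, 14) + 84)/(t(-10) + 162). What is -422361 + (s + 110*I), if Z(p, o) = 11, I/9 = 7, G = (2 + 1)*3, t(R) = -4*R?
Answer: -251751091/606 ≈ -4.1543e+5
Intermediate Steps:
G = 9 (G = 3*3 = 9)
I = 63 (I = 9*7 = 63)
s = 95/606 (s = ((11 + 84)/(-4*(-10) + 162))/3 = (95/(40 + 162))/3 = (95/202)/3 = (95*(1/202))/3 = (⅓)*(95/202) = 95/606 ≈ 0.15677)
-422361 + (s + 110*I) = -422361 + (95/606 + 110*63) = -422361 + (95/606 + 6930) = -422361 + 4199675/606 = -251751091/606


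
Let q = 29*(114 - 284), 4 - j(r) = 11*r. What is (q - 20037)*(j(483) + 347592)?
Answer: -8545779661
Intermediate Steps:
j(r) = 4 - 11*r
q = -4930 (q = 29*(-170) = -4930)
(q - 20037)*(j(483) + 347592) = (-4930 - 20037)*((4 - 11*483) + 347592) = -24967*((4 - 5313) + 347592) = -24967*(-5309 + 347592) = -24967*342283 = -8545779661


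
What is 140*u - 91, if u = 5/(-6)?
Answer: -623/3 ≈ -207.67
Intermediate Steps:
u = -⅚ (u = 5*(-⅙) = -⅚ ≈ -0.83333)
140*u - 91 = 140*(-⅚) - 91 = -350/3 - 91 = -623/3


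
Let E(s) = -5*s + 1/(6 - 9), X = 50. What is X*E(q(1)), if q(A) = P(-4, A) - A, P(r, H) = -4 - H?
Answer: 4450/3 ≈ 1483.3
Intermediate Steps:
q(A) = -4 - 2*A (q(A) = (-4 - A) - A = -4 - 2*A)
E(s) = -⅓ - 5*s (E(s) = -5*s + 1/(-3) = -5*s - ⅓ = -⅓ - 5*s)
X*E(q(1)) = 50*(-⅓ - 5*(-4 - 2*1)) = 50*(-⅓ - 5*(-4 - 2)) = 50*(-⅓ - 5*(-6)) = 50*(-⅓ + 30) = 50*(89/3) = 4450/3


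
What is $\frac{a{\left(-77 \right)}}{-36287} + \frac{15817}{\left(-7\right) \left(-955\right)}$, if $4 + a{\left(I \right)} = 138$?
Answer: $\frac{573055689}{242578595} \approx 2.3624$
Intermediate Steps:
$a{\left(I \right)} = 134$ ($a{\left(I \right)} = -4 + 138 = 134$)
$\frac{a{\left(-77 \right)}}{-36287} + \frac{15817}{\left(-7\right) \left(-955\right)} = \frac{134}{-36287} + \frac{15817}{\left(-7\right) \left(-955\right)} = 134 \left(- \frac{1}{36287}\right) + \frac{15817}{6685} = - \frac{134}{36287} + 15817 \cdot \frac{1}{6685} = - \frac{134}{36287} + \frac{15817}{6685} = \frac{573055689}{242578595}$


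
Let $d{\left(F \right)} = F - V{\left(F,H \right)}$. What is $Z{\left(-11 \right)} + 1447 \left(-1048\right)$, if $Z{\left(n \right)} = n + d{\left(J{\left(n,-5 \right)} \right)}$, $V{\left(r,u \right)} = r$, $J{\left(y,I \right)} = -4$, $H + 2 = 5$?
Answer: $-1516467$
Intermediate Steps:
$H = 3$ ($H = -2 + 5 = 3$)
$d{\left(F \right)} = 0$ ($d{\left(F \right)} = F - F = 0$)
$Z{\left(n \right)} = n$ ($Z{\left(n \right)} = n + 0 = n$)
$Z{\left(-11 \right)} + 1447 \left(-1048\right) = -11 + 1447 \left(-1048\right) = -11 - 1516456 = -1516467$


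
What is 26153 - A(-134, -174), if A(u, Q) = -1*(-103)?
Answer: 26050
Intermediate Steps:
A(u, Q) = 103
26153 - A(-134, -174) = 26153 - 1*103 = 26153 - 103 = 26050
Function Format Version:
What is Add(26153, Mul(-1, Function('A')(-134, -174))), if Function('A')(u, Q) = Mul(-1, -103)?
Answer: 26050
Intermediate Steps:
Function('A')(u, Q) = 103
Add(26153, Mul(-1, Function('A')(-134, -174))) = Add(26153, Mul(-1, 103)) = Add(26153, -103) = 26050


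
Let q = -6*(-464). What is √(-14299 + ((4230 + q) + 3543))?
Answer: I*√3742 ≈ 61.172*I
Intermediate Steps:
q = 2784
√(-14299 + ((4230 + q) + 3543)) = √(-14299 + ((4230 + 2784) + 3543)) = √(-14299 + (7014 + 3543)) = √(-14299 + 10557) = √(-3742) = I*√3742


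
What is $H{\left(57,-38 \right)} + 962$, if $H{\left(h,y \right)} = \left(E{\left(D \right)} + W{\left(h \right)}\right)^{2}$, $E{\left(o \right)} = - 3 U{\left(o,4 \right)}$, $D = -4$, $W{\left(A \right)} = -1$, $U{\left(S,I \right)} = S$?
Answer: $1083$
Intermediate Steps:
$E{\left(o \right)} = - 3 o$
$H{\left(h,y \right)} = 121$ ($H{\left(h,y \right)} = \left(\left(-3\right) \left(-4\right) - 1\right)^{2} = \left(12 - 1\right)^{2} = 11^{2} = 121$)
$H{\left(57,-38 \right)} + 962 = 121 + 962 = 1083$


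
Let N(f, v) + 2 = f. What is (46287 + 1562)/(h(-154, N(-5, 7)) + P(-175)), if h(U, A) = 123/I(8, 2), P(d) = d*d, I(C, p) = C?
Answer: 382792/245123 ≈ 1.5616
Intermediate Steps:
P(d) = d²
N(f, v) = -2 + f
h(U, A) = 123/8
(46287 + 1562)/(h(-154, N(-5, 7)) + P(-175)) = (46287 + 1562)/(123/8 + (-175)²) = 47849/(123/8 + 30625) = 47849/(245123/8) = 47849*(8/245123) = 382792/245123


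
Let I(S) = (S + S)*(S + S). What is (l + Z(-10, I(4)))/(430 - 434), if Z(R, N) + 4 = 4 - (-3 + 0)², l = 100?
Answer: -91/4 ≈ -22.750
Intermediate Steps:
I(S) = 4*S² (I(S) = (2*S)*(2*S) = 4*S²)
Z(R, N) = -9 (Z(R, N) = -4 + (4 - (-3 + 0)²) = -4 + (4 - 1*(-3)²) = -4 + (4 - 1*9) = -4 + (4 - 9) = -4 - 5 = -9)
(l + Z(-10, I(4)))/(430 - 434) = (100 - 9)/(430 - 434) = 91/(-4) = 91*(-¼) = -91/4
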